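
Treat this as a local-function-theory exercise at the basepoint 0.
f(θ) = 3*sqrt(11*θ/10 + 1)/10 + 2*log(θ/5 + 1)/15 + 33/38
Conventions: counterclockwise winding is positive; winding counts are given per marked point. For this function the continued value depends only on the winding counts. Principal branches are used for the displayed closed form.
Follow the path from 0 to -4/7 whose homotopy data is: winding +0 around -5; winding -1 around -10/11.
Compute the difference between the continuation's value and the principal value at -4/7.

The rational part is single-valued and drops out of the difference; each branch term changes only by its own monodromy.
(3/10)*sqrt(1 - θ/(-10/11)): winding -1 is odd, the square root flips sign, contributing -2*(3/10)*sqrt(1 - (-4/7)/(-10/11)) = -2*(3/10)*sqrt(13/35) = -(3/175)*sqrt(455).
(2/15)*log(1 - θ/(-5)): winding 0 around -5, so this term returns to its principal value, contribution 0.
Summing the contributions at θ = -4/7 gives -(3/175)*sqrt(455).

Continued minus principal equals -(3/175)*sqrt(455).


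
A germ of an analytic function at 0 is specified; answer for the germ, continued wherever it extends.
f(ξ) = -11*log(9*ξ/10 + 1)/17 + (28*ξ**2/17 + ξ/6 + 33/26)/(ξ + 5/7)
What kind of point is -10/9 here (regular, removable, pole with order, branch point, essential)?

The term (-11/17)*log(1 - ξ/(-10/9)) has argument 1 - -10/9/(-10/9) = 0 at -10/9: a logarithmic (infinitely-sheeted) branch point; the remaining terms are analytic or single-valued there.

The point is a logarithmic branch point.


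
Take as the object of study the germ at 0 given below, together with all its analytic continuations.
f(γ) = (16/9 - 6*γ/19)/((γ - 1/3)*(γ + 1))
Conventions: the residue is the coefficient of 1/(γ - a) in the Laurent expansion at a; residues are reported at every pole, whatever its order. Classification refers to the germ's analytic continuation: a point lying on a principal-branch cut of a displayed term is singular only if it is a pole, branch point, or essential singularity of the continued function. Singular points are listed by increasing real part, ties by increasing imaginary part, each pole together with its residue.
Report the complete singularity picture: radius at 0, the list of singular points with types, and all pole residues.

Denominator factor (γ - 1/3): pole of order 1 at 1/3, modulus 1/3.
Denominator factor (γ + 1): pole of order 1 at -1, modulus 1.
The radius of convergence is the smallest modulus among the singular points: 1/3.
At the order-1 pole -1 set g(γ) = (γ - (-1))*f(γ) = (16/9 - 6*γ/19)/(γ - 1/3).
Simple pole: residue = g(a) at a = -1, which is -179/114.
At the order-1 pole 1/3 set g(γ) = (γ - (1/3))*f(γ) = (16/9 - 6*γ/19)/(γ + 1).
Simple pole: residue = g(a) at a = 1/3, which is 143/114.
List the singular points by increasing real part (a conjugate pair: the negative imaginary part first).

Radius of convergence at 0: 1/3.
At -1: a pole of order 1; residue -179/114.
At 1/3: a pole of order 1; residue 143/114.


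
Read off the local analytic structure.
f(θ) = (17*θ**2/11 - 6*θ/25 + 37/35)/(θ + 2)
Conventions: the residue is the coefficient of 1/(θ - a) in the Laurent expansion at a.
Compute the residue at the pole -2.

At the order-1 pole -2 set g(θ) = (θ - (-2))*f(θ) = 17*θ**2/11 - 6*θ/25 + 37/35.
Simple pole: residue = g(a) at a = -2, which is 14859/1925.

The residue is 14859/1925.


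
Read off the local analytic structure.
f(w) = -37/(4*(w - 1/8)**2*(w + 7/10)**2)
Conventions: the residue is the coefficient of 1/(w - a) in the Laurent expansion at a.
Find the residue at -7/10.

The residue is -1184000/35937.

At the order-2 pole -7/10 set g(w) = (w - (-7/10))^2*f(w) = -37/(4*(w - 1/8)**2).
Order-2 pole: residue = g'(a); g'(-7/10) = -1184000/35937, so the residue is -1184000/35937.


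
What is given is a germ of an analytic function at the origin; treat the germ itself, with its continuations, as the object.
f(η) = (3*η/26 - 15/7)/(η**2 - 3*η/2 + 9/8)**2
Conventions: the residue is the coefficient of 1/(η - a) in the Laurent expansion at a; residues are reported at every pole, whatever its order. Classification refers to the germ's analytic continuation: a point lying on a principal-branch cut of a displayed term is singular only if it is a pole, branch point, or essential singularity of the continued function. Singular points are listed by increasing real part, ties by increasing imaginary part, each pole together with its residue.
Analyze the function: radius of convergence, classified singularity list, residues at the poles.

Radius of convergence at 0: (3/4)*sqrt(2).
At (3/4) - (3/4)*i: a pole of order 2; residue -(998/819)*i.
At (3/4) + (3/4)*i: a pole of order 2; residue (998/819)*i.

Denominator factor (η**2 - 3*η/2 + 9/8)^2: discriminant -9/4, complex-conjugate roots (3/4) + (3/4)*i and (3/4) - (3/4)*i; poles of order 2, moduli (3/4)*sqrt(2) and (3/4)*sqrt(2).
The radius of convergence is the smallest modulus among the singular points: (3/4)*sqrt(2).
The factor η**2 - 3*η/2 + 9/8 splits as (η - a)(η - a') with a = (3/4) - (3/4)*i, a' = (3/4) + (3/4)*i. At the order-2 pole a set g(η) = (η - a)^2*f(η) = [3*η/26 - 15/7] / (η - a')^2.
Order-2 pole: residue = g'(a); g'((3/4) - (3/4)*i) = -(998/819)*i, so the residue is -(998/819)*i.
The factor η**2 - 3*η/2 + 9/8 splits as (η - a)(η - a') with a = (3/4) + (3/4)*i, a' = (3/4) - (3/4)*i. At the order-2 pole a set g(η) = (η - a)^2*f(η) = [3*η/26 - 15/7] / (η - a')^2.
Order-2 pole: residue = g'(a); g'((3/4) + (3/4)*i) = (998/819)*i, so the residue is (998/819)*i.
List the singular points by increasing real part (a conjugate pair: the negative imaginary part first).


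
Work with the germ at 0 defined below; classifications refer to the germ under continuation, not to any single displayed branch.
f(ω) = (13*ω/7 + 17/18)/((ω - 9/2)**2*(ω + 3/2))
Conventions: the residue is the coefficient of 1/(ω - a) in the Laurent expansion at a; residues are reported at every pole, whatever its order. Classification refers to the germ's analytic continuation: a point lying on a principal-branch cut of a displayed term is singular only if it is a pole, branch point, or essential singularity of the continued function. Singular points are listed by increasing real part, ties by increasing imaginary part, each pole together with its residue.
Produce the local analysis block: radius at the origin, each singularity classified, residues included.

Radius of convergence at 0: 3/2.
At -3/2: a pole of order 1; residue -29/567.
At 9/2: a pole of order 2; residue 29/567.

Denominator factor (ω - 9/2)^2: pole of order 2 at 9/2, modulus 9/2.
Denominator factor (ω + 3/2): pole of order 1 at -3/2, modulus 3/2.
The radius of convergence is the smallest modulus among the singular points: 3/2.
At the order-1 pole -3/2 set g(ω) = (ω - (-3/2))*f(ω) = (13*ω/7 + 17/18)/(ω - 9/2)**2.
Simple pole: residue = g(a) at a = -3/2, which is -29/567.
At the order-2 pole 9/2 set g(ω) = (ω - (9/2))^2*f(ω) = (13*ω/7 + 17/18)/(ω + 3/2).
Order-2 pole: residue = g'(a); g'(9/2) = 29/567, so the residue is 29/567.
List the singular points by increasing real part (a conjugate pair: the negative imaginary part first).


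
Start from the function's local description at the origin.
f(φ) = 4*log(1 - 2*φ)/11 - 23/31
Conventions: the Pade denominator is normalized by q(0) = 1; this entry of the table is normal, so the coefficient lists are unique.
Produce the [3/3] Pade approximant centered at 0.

Taylor coefficients needed (expand at 0): a_0 = -23/31, a_1 = -8/11, a_2 = -8/11, a_3 = -32/33, a_4 = -16/11, a_5 = -128/55, a_6 = -128/33.
Write the denominator as Q(φ) = 1 + q1*φ + q2*φ^2 + q3*φ^3. Requiring Q*f - P = O(φ^7) with deg P <= 3 kills the coefficients of φ^4..φ^6 in Q*f:
  φ^4: a_4 + q1*a_3 + q2*a_2 + q3*a_1 = 0, i.e. -16/11 + (-32/33)*q1 + (-8/11)*q2 + (-8/11)*q3 = 0.
  φ^5: a_5 + q1*a_4 + q2*a_3 + q3*a_2 = 0, i.e. -128/55 + (-16/11)*q1 + (-32/33)*q2 + (-8/11)*q3 = 0.
  φ^6: a_6 + q1*a_5 + q2*a_4 + q3*a_3 = 0, i.e. -128/33 + (-128/55)*q1 + (-16/11)*q2 + (-32/33)*q3 = 0.
Solving this linear system: q1 = -3, q2 = 12/5, q3 = -2/5.
The numerator is Q*f truncated at degree 3: P0 = a_0 = -23/31; P1 = a_1 + q1*a_0 = 511/341; P2 = a_2 + q1*a_1 + q2*a_0 = -556/1705; P3 = a_3 + q1*a_2 + q2*a_1 + q3*a_0 = -22/93.

The Pade approximant has numerator coefficients [-23/31, 511/341, -556/1705, -22/93]; denominator coefficients [1, -3, 12/5, -2/5].


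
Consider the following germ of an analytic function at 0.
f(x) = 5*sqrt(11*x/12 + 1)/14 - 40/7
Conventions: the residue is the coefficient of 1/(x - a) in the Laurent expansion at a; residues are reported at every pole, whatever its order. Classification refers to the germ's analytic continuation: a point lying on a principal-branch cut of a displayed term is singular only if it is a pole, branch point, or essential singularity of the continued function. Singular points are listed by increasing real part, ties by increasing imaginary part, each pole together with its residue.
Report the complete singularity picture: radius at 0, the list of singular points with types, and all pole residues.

Branch term (5/14)*sqrt(1 - x/(-12/11)): its argument vanishes at x = -12/11, a square-root branch point, modulus 12/11.
The radius of convergence is the smallest modulus among the singular points: 12/11.

Radius of convergence at 0: 12/11.
At -12/11: an algebraic (square-root) branch point.


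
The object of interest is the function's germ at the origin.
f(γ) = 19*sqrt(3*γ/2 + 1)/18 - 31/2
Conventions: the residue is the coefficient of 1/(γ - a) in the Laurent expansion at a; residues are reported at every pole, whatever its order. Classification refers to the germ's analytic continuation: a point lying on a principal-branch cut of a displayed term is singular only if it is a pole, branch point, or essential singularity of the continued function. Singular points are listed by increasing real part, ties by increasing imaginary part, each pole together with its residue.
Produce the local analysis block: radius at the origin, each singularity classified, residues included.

Branch term (19/18)*sqrt(1 - γ/(-2/3)): its argument vanishes at γ = -2/3, a square-root branch point, modulus 2/3.
The radius of convergence is the smallest modulus among the singular points: 2/3.

Radius of convergence at 0: 2/3.
At -2/3: an algebraic (square-root) branch point.


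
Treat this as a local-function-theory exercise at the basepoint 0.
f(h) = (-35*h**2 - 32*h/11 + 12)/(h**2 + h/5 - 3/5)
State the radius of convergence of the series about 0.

Denominator factor (h**2 + h/5 - 3/5): discriminant 61/25, real irrational roots -1/10 + (1/10)*sqrt(61) and -1/10 - (1/10)*sqrt(61); poles of order 1, moduli -1/10 + (1/10)*sqrt(61) and 1/10 + (1/10)*sqrt(61).
The radius of convergence is the smallest modulus among the singular points: -1/10 + (1/10)*sqrt(61).

The radius of convergence is -1/10 + (1/10)*sqrt(61).


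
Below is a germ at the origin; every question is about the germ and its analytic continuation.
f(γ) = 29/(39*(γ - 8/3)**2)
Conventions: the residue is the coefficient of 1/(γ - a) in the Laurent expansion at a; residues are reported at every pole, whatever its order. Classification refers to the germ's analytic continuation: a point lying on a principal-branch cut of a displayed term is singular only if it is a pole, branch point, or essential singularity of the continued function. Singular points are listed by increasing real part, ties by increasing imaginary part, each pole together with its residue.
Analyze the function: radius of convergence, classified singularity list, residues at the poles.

Radius of convergence at 0: 8/3.
At 8/3: a pole of order 2; residue 0.

Denominator factor (γ - 8/3)^2: pole of order 2 at 8/3, modulus 8/3.
The radius of convergence is the smallest modulus among the singular points: 8/3.
At the order-2 pole 8/3 set g(γ) = (γ - (8/3))^2*f(γ) = 29/39.
Order-2 pole: residue = g'(a); g'(8/3) = 0, so the residue is 0.


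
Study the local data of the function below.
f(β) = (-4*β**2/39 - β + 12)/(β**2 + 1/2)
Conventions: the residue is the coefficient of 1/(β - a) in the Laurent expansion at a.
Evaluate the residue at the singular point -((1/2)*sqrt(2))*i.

The factor β**2 + 1/2 splits as (β - a)(β - a') with a = -((1/2)*sqrt(2))*i, a' = ((1/2)*sqrt(2))*i. At the order-1 pole a set g(β) = (β - a)*f(β) = [-4*β**2/39 - β + 12] / (β - a').
Simple pole: residue = g(a) at a = -((1/2)*sqrt(2))*i, which is (-1/2) + ((235/39)*sqrt(2))*i.

The residue is (-1/2) + ((235/39)*sqrt(2))*i.


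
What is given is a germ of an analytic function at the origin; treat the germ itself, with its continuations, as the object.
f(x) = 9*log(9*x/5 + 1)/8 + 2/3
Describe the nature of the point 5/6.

The point is a regular point.

There is no denominator, hence no pole anywhere.
Branch term log(1 - x/(-5/9)): argument at 5/6 is 5/2, nonzero, so 5/6 is not its branch point (a point on a principal cut is still regular for the continued germ).
So the germ continues analytically to 5/6.


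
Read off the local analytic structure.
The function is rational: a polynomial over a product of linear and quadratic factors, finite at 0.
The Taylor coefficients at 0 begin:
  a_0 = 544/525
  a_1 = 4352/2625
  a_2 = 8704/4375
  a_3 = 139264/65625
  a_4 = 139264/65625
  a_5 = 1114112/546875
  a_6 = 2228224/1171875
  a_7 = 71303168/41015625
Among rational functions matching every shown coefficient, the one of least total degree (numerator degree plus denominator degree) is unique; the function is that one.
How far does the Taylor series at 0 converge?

No rational of total degree below 2 reproduces all 8 coefficients; solving the [0/2] Pade equations on them gives f(v) = 34/(21*(v - 5/4)**2), whose expansion matches every shown term.
Denominator factor (v - 5/4)^2: pole of order 2 at 5/4, modulus 5/4.
The radius of convergence is the smallest modulus among the singular points: 5/4.

The radius of convergence is 5/4.


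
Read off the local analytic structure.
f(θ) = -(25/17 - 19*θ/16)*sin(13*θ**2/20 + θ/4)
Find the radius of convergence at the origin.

The factor -sin(13*θ**2/20 + θ/4) is entire and contributes no finite singular point.
The polynomial part has no poles.
No finite singular points: the Taylor series at 0 converges everywhere.

The radius of convergence is infinite.


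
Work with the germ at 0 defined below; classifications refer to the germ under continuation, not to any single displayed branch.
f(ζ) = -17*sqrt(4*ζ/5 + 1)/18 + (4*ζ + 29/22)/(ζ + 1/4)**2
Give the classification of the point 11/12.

Denominator factors: ζ + 1/4 = 7/6 at ζ = 11/12 — none vanishes.
Branch term sqrt(1 - ζ/(-5/4)): argument at 11/12 is 26/15, nonzero, so 11/12 is not its branch point (a point on a principal cut is still regular for the continued germ).
So the germ continues analytically to 11/12.

The point is a regular point.


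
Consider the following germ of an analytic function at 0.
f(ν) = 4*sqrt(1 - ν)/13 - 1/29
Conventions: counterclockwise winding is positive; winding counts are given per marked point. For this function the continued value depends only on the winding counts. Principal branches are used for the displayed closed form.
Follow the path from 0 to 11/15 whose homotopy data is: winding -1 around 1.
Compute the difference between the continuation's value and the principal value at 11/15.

The rational part is single-valued and drops out of the difference; each branch term changes only by its own monodromy.
(4/13)*sqrt(1 - ν/(1)): winding -1 is odd, the square root flips sign, contributing -2*(4/13)*sqrt(1 - (11/15)/(1)) = -2*(4/13)*sqrt(4/15) = -(16/195)*sqrt(15).
Summing the contributions at ν = 11/15 gives -(16/195)*sqrt(15).

Continued minus principal equals -(16/195)*sqrt(15).


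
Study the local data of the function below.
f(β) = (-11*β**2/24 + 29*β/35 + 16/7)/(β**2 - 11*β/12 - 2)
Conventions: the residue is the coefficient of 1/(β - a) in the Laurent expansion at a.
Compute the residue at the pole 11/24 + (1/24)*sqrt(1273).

The residue is 4117/20160 + (376487/25663680)*sqrt(1273).

The factor β**2 - 11*β/12 - 2 splits as (β - a)(β - a') with a = 11/24 + (1/24)*sqrt(1273), a' = 11/24 - (1/24)*sqrt(1273). At the order-1 pole a set g(β) = (β - a)*f(β) = [-11*β**2/24 + 29*β/35 + 16/7] / (β - a').
Simple pole: residue = g(a) at a = 11/24 + (1/24)*sqrt(1273), which is 4117/20160 + (376487/25663680)*sqrt(1273).


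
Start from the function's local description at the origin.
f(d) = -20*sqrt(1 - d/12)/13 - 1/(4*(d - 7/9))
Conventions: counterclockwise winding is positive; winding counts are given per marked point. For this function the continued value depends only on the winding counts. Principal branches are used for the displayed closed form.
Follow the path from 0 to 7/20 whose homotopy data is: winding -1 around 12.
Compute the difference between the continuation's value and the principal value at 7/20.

Continued minus principal equals (2/39)*sqrt(3495).

The rational part is single-valued and drops out of the difference; each branch term changes only by its own monodromy.
(-20/13)*sqrt(1 - d/(12)): winding -1 is odd, the square root flips sign, contributing -2*(-20/13)*sqrt(1 - (7/20)/(12)) = -2*(-20/13)*sqrt(233/240) = (2/39)*sqrt(3495).
Summing the contributions at d = 7/20 gives (2/39)*sqrt(3495).


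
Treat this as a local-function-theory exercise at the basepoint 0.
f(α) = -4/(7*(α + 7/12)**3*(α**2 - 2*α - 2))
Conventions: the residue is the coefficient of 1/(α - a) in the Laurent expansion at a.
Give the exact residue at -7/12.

At the order-3 pole -7/12 set g(α) = (α - (-7/12))^3*f(α) = -4/(7*(α**2 - 2*α - 2)).
Order-3 pole: residue = g''(a)/2; g''(-7/12) = 251320320/2505377, so the residue is 125660160/2505377.

The residue is 125660160/2505377.


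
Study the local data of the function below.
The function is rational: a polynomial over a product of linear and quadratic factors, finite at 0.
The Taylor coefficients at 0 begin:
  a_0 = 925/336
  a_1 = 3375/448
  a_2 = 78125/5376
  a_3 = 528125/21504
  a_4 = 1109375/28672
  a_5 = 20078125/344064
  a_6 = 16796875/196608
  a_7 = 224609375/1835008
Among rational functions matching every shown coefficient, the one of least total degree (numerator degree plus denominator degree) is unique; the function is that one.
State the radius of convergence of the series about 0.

The radius of convergence is 4/5.

No rational of total degree below 3 reproduces all 8 coefficients; solving the [1/2] Pade equations on them gives f(τ) = (5*τ/12 + 37/21)/(τ - 4/5)**2, whose expansion matches every shown term.
Denominator factor (τ - 4/5)^2: pole of order 2 at 4/5, modulus 4/5.
The radius of convergence is the smallest modulus among the singular points: 4/5.


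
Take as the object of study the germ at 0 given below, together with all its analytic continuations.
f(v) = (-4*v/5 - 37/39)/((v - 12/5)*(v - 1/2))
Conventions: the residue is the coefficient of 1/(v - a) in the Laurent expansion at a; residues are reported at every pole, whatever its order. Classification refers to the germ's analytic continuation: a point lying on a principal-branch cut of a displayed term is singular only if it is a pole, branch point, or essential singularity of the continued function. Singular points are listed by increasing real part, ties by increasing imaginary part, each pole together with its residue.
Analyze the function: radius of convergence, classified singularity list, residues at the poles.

Denominator factor (v - 1/2): pole of order 1 at 1/2, modulus 1/2.
Denominator factor (v - 12/5): pole of order 1 at 12/5, modulus 12/5.
The radius of convergence is the smallest modulus among the singular points: 1/2.
At the order-1 pole 1/2 set g(v) = (v - (1/2))*f(v) = (-4*v/5 - 37/39)/(v - 12/5).
Simple pole: residue = g(a) at a = 1/2, which is 526/741.
At the order-1 pole 12/5 set g(v) = (v - (12/5))*f(v) = (-4*v/5 - 37/39)/(v - 1/2).
Simple pole: residue = g(a) at a = 12/5, which is -5594/3705.
List the singular points by increasing real part (a conjugate pair: the negative imaginary part first).

Radius of convergence at 0: 1/2.
At 1/2: a pole of order 1; residue 526/741.
At 12/5: a pole of order 1; residue -5594/3705.


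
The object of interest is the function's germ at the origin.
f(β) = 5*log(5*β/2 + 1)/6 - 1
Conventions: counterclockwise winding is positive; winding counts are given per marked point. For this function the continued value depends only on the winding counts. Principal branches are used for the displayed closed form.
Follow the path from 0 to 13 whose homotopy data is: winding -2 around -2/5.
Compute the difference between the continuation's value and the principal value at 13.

Continued minus principal equals -(10/3)*pi*i.

The rational part is single-valued and drops out of the difference; each branch term changes only by its own monodromy.
(5/6)*log(1 - β/(-2/5)): each positive loop around -2/5 adds 2*pi*i to the log, so winding -2 contributes (5/6)*(-2)*2*pi*i = -(10/3)*pi*i.
Summing the contributions at β = 13 gives -(10/3)*pi*i.


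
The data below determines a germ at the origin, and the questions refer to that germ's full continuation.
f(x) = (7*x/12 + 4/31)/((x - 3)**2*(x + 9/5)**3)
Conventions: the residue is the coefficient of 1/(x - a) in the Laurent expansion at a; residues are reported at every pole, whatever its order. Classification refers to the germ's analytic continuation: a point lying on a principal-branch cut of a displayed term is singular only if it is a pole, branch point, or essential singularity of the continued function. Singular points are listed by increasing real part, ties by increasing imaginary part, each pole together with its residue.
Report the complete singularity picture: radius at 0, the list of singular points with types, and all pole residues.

Denominator factor (x + 9/5)^3: pole of order 3 at -9/5, modulus 9/5.
Denominator factor (x - 3)^2: pole of order 2 at 3, modulus 3.
The radius of convergence is the smallest modulus among the singular points: 9/5.
At the order-3 pole -9/5 set g(x) = (x - (-9/5))^3*f(x) = (7*x/12 + 4/31)/(x - 3)**2.
Order-3 pole: residue = g''(a)/2; g''(-9/5) = 219875/20570112, so the residue is 219875/41140224.
At the order-2 pole 3 set g(x) = (x - (3))^2*f(x) = (7*x/12 + 4/31)/(x + 9/5)**3.
Order-2 pole: residue = g'(a); g'(3) = -219875/41140224, so the residue is -219875/41140224.
List the singular points by increasing real part (a conjugate pair: the negative imaginary part first).

Radius of convergence at 0: 9/5.
At -9/5: a pole of order 3; residue 219875/41140224.
At 3: a pole of order 2; residue -219875/41140224.


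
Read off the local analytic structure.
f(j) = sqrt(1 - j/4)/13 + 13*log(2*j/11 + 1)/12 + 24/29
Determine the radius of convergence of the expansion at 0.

The radius of convergence is 4.

Branch term (13/12)*log(1 - j/(-11/2)): its argument vanishes at j = -11/2, a logarithmic branch point, modulus 11/2.
Branch term (1/13)*sqrt(1 - j/(4)): its argument vanishes at j = 4, a square-root branch point, modulus 4.
The radius of convergence is the smallest modulus among the singular points: 4.


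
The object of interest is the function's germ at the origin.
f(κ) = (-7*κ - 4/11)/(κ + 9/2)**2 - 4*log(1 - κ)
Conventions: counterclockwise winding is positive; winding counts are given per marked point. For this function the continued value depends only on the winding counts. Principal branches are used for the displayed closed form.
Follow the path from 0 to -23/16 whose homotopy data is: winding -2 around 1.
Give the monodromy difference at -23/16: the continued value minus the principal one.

The rational part is single-valued and drops out of the difference; each branch term changes only by its own monodromy.
(-4)*log(1 - κ/(1)): each positive loop around 1 adds 2*pi*i to the log, so winding -2 contributes (-4)*(-2)*2*pi*i = (16)*pi*i.
Summing the contributions at κ = -23/16 gives (16)*pi*i.

Continued minus principal equals (16)*pi*i.


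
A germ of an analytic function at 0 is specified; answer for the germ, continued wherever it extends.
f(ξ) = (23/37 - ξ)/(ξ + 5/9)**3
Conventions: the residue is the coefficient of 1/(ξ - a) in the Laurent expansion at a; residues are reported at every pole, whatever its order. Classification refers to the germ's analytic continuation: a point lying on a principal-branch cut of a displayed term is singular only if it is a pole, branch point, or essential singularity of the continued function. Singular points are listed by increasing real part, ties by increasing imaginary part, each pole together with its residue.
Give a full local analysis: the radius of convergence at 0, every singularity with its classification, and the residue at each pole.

Denominator factor (ξ + 5/9)^3: pole of order 3 at -5/9, modulus 5/9.
The radius of convergence is the smallest modulus among the singular points: 5/9.
At the order-3 pole -5/9 set g(ξ) = (ξ - (-5/9))^3*f(ξ) = 23/37 - ξ.
Order-3 pole: residue = g''(a)/2; g''(-5/9) = 0, so the residue is 0.

Radius of convergence at 0: 5/9.
At -5/9: a pole of order 3; residue 0.


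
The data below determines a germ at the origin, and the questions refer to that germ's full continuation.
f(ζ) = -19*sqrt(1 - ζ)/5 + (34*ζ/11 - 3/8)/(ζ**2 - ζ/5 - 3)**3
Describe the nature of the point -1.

The point is a regular point.

Denominator factors: ζ**2 - ζ/5 - 3 = -9/5 at ζ = -1 — none vanishes.
Branch term sqrt(1 - ζ/(1)): argument at -1 is 2, nonzero, so -1 is not its branch point (a point on a principal cut is still regular for the continued germ).
So the germ continues analytically to -1.


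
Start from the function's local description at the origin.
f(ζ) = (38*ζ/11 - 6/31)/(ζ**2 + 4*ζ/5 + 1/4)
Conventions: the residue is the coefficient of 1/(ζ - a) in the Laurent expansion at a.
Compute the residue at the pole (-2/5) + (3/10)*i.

The residue is (19/11) + (2686/1023)*i.

The factor ζ**2 + 4*ζ/5 + 1/4 splits as (ζ - a)(ζ - a') with a = (-2/5) + (3/10)*i, a' = (-2/5) - (3/10)*i. At the order-1 pole a set g(ζ) = (ζ - a)*f(ζ) = [38*ζ/11 - 6/31] / (ζ - a').
Simple pole: residue = g(a) at a = (-2/5) + (3/10)*i, which is (19/11) + (2686/1023)*i.


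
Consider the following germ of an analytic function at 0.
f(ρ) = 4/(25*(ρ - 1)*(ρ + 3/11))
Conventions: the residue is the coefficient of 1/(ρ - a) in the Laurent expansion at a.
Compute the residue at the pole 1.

The residue is 22/175.

At the order-1 pole 1 set g(ρ) = (ρ - (1))*f(ρ) = 4/(25*(ρ + 3/11)).
Simple pole: residue = g(a) at a = 1, which is 22/175.


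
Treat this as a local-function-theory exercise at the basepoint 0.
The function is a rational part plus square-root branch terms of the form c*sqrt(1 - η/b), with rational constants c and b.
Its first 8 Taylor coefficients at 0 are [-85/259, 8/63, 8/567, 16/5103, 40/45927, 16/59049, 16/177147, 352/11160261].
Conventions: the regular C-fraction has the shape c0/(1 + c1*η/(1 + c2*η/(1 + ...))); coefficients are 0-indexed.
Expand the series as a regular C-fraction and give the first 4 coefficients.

The regular C-fraction coefficients are [-85/259, 296/765, -127/255, -85/3429].

Taylor coefficients (read off): a_0 = -85/259, a_1 = 8/63, a_2 = 8/567, a_3 = 16/5103.
c0 = a_0 = -85/259. Peel one level at a time: if S = 1 + c*η/S' with S'(0) = 1, then c is the η-coefficient of S and S' = c*η/(S - 1).
S_1 = c0/f = 1 + (296/765)*η + (37592/195075)*η^2 + ...; c1 = 296/765.
S_2 = c1*η/(S_1 - 1) = 1 + (-127/255)*η + (-1/81)*η^2 + ...; c2 = -127/255.
S_3 = c2*η/(S_2 - 1) = 1 + (-85/3429)*η + ...; c3 = -85/3429.


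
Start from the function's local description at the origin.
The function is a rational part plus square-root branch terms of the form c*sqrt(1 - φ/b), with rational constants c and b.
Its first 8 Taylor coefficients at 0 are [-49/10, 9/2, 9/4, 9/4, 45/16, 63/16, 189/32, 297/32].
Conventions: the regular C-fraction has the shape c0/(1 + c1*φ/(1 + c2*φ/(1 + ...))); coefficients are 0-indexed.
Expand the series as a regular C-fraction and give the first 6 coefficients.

Taylor coefficients (read off): a_0 = -49/10, a_1 = 9/2, a_2 = 9/4, a_3 = 9/4, a_4 = 45/16, a_5 = 63/16.
c0 = a_0 = -49/10. Peel one level at a time: if S = 1 + c*φ/S' with S'(0) = 1, then c is the φ-coefficient of S and S' = c*φ/(S - 1).
S_1 = c0/f = 1 + (45/49)*φ + (6255/4802)*φ^2 + ...; c1 = 45/49.
S_2 = c1*φ/(S_1 - 1) = 1 + (-139/98)*φ + (-1/4)*φ^2 + ...; c2 = -139/98.
S_3 = c2*φ/(S_2 - 1) = 1 + (-49/278)*φ + (-11221/77284)*φ^2 + ...; c3 = -49/278.
S_4 = c3*φ/(S_3 - 1) = 1 + (-229/278)*φ + (-1/4)*φ^2 + ...; c4 = -229/278.
S_5 = c4*φ/(S_4 - 1) = 1 + (-139/458)*φ + ...; c5 = -139/458.

The regular C-fraction coefficients are [-49/10, 45/49, -139/98, -49/278, -229/278, -139/458].


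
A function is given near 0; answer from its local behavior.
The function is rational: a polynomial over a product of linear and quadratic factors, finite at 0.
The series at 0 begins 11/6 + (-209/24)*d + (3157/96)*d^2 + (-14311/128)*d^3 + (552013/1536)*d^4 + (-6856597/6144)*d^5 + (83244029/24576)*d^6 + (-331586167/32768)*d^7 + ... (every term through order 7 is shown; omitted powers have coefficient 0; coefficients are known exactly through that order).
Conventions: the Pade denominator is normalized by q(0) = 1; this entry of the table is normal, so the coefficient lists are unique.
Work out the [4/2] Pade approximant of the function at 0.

Taylor coefficients needed (read off): a_0 = 11/6, a_1 = -209/24, a_2 = 3157/96, a_3 = -14311/128, a_4 = 552013/1536, a_5 = -6856597/6144, a_6 = 83244029/24576.
Write the denominator as Q(d) = 1 + q1*d + q2*d^2. Requiring Q*f - P = O(d^7) with deg P <= 4 kills the coefficients of d^5..d^6 in Q*f:
  d^5: a_5 + q1*a_4 + q2*a_3 = 0, i.e. -6856597/6144 + (552013/1536)*q1 + (-14311/128)*q2 = 0.
  d^6: a_6 + q1*a_5 + q2*a_4 = 0, i.e. 83244029/24576 + (-6856597/6144)*q1 + (552013/1536)*q2 = 0.
Solving this linear system: q1 = 108995239/21372052, q2 = 274053781/42744104.
The numerator is Q*f truncated at degree 4: P0 = a_0 = 11/6; P1 = a_1 + q1*a_0 = 3427413/5343013; P2 = a_2 + q1*a_1 + q2*a_0 = 1219482/5343013; P3 = a_3 + q1*a_2 + q2*a_1 = 395604/5343013; P4 = a_4 + q1*a_3 + q2*a_2 = 192456/5343013.

The Pade approximant has numerator coefficients [11/6, 3427413/5343013, 1219482/5343013, 395604/5343013, 192456/5343013]; denominator coefficients [1, 108995239/21372052, 274053781/42744104].


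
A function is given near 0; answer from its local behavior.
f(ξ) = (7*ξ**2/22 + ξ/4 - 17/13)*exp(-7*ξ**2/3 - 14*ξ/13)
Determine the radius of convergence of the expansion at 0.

The factor exp(-7*ξ**2/3 - 14*ξ/13) is entire and contributes no finite singular point.
The polynomial part has no poles.
No finite singular points: the Taylor series at 0 converges everywhere.

The radius of convergence is infinite.


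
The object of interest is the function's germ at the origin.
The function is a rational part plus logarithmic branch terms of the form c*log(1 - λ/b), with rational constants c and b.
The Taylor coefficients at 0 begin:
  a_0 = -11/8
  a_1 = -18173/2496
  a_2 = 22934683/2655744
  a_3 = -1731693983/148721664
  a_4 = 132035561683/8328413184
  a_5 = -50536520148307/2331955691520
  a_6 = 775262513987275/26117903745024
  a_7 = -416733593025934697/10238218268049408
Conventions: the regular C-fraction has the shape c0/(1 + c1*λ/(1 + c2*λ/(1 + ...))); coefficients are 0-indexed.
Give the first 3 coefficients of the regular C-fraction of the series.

Taylor coefficients (read off): a_0 = -11/8, a_1 = -18173/2496, a_2 = 22934683/2655744.
c0 = a_0 = -11/8. Peel one level at a time: if S = 1 + c*λ/S' with S'(0) = 1, then c is the λ-coefficient of S and S' = c*λ/(S - 1).
S_1 = c0/f = 1 + (-18173/3432)*λ + (13440820891/391639248)*λ^2 + ...; c1 = -18173/3432.
S_2 = c1*λ/(S_1 - 1) = 1 + (790636523/121987866)*λ + ...; c2 = 790636523/121987866.

The regular C-fraction coefficients are [-11/8, -18173/3432, 790636523/121987866].


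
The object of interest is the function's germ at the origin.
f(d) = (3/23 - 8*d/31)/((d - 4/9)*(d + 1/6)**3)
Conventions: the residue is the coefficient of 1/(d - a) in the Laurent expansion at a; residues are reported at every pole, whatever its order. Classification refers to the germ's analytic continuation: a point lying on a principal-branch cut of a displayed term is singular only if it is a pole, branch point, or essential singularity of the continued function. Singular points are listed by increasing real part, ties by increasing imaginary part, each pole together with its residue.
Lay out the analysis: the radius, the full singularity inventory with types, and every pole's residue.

Denominator factor (d + 1/6)^3: pole of order 3 at -1/6, modulus 1/6.
Denominator factor (d - 4/9): pole of order 1 at 4/9, modulus 4/9.
The radius of convergence is the smallest modulus among the singular points: 1/6.
At the order-3 pole -1/6 set g(d) = (d - (-1/6))^3*f(d) = (3/23 - 8*d/31)/(d - 4/9).
Order-3 pole: residue = g''(a)/2; g''(-1/6) = -130896/949003, so the residue is -65448/949003.
At the order-1 pole 4/9 set g(d) = (d - (4/9))*f(d) = (3/23 - 8*d/31)/(d + 1/6)**3.
Simple pole: residue = g(a) at a = 4/9, which is 65448/949003.
List the singular points by increasing real part (a conjugate pair: the negative imaginary part first).

Radius of convergence at 0: 1/6.
At -1/6: a pole of order 3; residue -65448/949003.
At 4/9: a pole of order 1; residue 65448/949003.


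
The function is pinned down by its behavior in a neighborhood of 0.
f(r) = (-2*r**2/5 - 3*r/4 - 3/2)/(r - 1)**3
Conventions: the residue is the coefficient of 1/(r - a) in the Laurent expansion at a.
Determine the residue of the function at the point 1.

The residue is -2/5.

At the order-3 pole 1 set g(r) = (r - (1))^3*f(r) = -2*r**2/5 - 3*r/4 - 3/2.
Order-3 pole: residue = g''(a)/2; g''(1) = -4/5, so the residue is -2/5.


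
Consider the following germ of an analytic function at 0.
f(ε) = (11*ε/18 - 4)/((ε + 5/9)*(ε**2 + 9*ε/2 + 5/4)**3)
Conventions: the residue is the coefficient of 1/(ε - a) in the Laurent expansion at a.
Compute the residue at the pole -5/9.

The residue is 147596256/28372625.


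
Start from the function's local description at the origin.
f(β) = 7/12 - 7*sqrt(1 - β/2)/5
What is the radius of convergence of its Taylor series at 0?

Branch term (-7/5)*sqrt(1 - β/(2)): its argument vanishes at β = 2, a square-root branch point, modulus 2.
The radius of convergence is the smallest modulus among the singular points: 2.

The radius of convergence is 2.


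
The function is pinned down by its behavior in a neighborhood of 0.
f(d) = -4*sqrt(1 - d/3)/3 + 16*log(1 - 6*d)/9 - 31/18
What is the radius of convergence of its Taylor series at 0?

The radius of convergence is 1/6.

Branch term (-4/3)*sqrt(1 - d/(3)): its argument vanishes at d = 3, a square-root branch point, modulus 3.
Branch term (16/9)*log(1 - d/(1/6)): its argument vanishes at d = 1/6, a logarithmic branch point, modulus 1/6.
The radius of convergence is the smallest modulus among the singular points: 1/6.


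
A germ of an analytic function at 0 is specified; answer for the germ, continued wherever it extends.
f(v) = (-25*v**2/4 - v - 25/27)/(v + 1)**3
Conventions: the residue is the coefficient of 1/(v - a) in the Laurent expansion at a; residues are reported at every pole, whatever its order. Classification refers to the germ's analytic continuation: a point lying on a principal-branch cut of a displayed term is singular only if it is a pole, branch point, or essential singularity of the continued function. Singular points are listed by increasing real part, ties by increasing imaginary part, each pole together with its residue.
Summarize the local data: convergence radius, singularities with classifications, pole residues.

Radius of convergence at 0: 1.
At -1: a pole of order 3; residue -25/4.

Denominator factor (v + 1)^3: pole of order 3 at -1, modulus 1.
The radius of convergence is the smallest modulus among the singular points: 1.
At the order-3 pole -1 set g(v) = (v - (-1))^3*f(v) = -25*v**2/4 - v - 25/27.
Order-3 pole: residue = g''(a)/2; g''(-1) = -25/2, so the residue is -25/4.


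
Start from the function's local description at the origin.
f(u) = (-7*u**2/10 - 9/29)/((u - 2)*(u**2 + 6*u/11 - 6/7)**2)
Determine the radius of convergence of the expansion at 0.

The radius of convergence is -3/11 + (1/77)*sqrt(5523).

Denominator factor (u**2 + 6*u/11 - 6/7)^2: discriminant 3156/847, real irrational roots -3/11 + (1/77)*sqrt(5523) and -3/11 - (1/77)*sqrt(5523); poles of order 2, moduli -3/11 + (1/77)*sqrt(5523) and 3/11 + (1/77)*sqrt(5523).
Denominator factor (u - 2): pole of order 1 at 2, modulus 2.
The radius of convergence is the smallest modulus among the singular points: -3/11 + (1/77)*sqrt(5523).


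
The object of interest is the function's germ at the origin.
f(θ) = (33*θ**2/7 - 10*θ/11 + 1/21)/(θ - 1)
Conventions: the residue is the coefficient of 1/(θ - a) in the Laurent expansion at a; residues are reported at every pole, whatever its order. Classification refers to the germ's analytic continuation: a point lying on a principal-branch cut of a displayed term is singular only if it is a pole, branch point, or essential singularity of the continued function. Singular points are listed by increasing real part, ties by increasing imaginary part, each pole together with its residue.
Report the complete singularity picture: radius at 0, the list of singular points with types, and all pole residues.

Radius of convergence at 0: 1.
At 1: a pole of order 1; residue 890/231.

Denominator factor (θ - 1): pole of order 1 at 1, modulus 1.
The radius of convergence is the smallest modulus among the singular points: 1.
At the order-1 pole 1 set g(θ) = (θ - (1))*f(θ) = 33*θ**2/7 - 10*θ/11 + 1/21.
Simple pole: residue = g(a) at a = 1, which is 890/231.


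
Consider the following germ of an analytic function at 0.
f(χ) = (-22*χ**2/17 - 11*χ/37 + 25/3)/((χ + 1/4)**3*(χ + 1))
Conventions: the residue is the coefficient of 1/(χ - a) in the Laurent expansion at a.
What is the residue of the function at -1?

At the order-1 pole -1 set g(χ) = (χ - (-1))*f(χ) = (-22*χ**2/17 - 11*χ/37 + 25/3)/(χ + 1/4)**3.
Simple pole: residue = g(a) at a = -1, which is -886016/50949.

The residue is -886016/50949.


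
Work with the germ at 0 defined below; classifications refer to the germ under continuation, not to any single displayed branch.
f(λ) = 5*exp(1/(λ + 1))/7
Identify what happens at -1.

The point is an essential singularity.

The exponent 1/(λ - (-1)) has a pole at -1, so exp(1/(λ - (-1))) takes every nonzero value near it: an essential singularity (not a pole of any order).


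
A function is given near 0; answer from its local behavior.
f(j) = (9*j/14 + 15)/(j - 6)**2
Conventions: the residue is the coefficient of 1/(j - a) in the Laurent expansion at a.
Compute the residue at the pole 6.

At the order-2 pole 6 set g(j) = (j - (6))^2*f(j) = 9*j/14 + 15.
Order-2 pole: residue = g'(a); g'(6) = 9/14, so the residue is 9/14.

The residue is 9/14.


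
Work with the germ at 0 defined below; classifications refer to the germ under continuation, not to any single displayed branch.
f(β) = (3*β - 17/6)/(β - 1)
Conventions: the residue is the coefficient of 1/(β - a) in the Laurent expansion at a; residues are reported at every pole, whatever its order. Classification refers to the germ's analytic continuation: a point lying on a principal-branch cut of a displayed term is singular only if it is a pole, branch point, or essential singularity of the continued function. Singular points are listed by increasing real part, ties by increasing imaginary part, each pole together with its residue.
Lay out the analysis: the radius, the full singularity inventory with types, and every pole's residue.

Denominator factor (β - 1): pole of order 1 at 1, modulus 1.
The radius of convergence is the smallest modulus among the singular points: 1.
At the order-1 pole 1 set g(β) = (β - (1))*f(β) = 3*β - 17/6.
Simple pole: residue = g(a) at a = 1, which is 1/6.

Radius of convergence at 0: 1.
At 1: a pole of order 1; residue 1/6.
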